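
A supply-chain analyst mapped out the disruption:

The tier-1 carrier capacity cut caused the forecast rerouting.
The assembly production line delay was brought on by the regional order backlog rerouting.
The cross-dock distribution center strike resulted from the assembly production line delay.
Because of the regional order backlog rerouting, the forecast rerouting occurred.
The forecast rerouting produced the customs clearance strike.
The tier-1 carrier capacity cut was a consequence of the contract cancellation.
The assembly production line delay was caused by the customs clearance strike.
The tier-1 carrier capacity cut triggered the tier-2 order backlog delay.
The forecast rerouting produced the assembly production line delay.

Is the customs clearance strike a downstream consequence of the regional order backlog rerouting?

Yes

There is a causal chain: the regional order backlog rerouting → the forecast rerouting → the customs clearance strike.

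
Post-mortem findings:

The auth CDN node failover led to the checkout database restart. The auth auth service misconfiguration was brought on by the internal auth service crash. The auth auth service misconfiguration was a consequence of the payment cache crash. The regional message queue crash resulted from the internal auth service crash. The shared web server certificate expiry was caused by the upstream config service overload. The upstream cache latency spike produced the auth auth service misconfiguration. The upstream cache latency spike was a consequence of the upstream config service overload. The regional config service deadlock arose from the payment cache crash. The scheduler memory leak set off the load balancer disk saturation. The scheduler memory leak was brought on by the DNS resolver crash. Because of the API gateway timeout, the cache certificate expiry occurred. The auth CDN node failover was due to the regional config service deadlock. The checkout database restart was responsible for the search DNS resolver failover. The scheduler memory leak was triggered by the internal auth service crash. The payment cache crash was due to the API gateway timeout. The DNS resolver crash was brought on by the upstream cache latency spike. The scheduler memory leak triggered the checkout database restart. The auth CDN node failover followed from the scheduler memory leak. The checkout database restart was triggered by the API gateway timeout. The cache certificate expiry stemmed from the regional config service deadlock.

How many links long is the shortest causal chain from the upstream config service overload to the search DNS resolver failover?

5

Shortest chain: the upstream config service overload → the upstream cache latency spike → the DNS resolver crash → the scheduler memory leak → the checkout database restart → the search DNS resolver failover.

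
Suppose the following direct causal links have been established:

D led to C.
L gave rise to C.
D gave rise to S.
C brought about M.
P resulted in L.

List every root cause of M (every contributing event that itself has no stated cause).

Tracing upstream from M: M ← C ← L ← P.
A separate upstream branch: M ← C ← D.
Each of those chain origins has no stated cause.

D, P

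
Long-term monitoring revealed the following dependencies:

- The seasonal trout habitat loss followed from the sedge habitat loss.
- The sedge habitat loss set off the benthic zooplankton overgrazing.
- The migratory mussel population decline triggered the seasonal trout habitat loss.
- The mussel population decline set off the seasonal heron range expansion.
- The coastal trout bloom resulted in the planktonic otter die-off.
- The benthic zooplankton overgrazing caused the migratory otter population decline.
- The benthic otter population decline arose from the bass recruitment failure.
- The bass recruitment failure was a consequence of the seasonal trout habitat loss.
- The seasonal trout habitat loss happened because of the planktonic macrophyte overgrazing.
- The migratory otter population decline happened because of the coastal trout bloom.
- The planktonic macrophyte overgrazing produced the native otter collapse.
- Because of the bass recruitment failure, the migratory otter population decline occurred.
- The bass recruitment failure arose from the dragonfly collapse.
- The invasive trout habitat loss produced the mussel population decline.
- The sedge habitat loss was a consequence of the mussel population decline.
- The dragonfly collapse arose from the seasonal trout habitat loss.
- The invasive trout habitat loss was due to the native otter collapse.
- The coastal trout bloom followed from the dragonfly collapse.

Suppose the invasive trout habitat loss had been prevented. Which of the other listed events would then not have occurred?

the benthic zooplankton overgrazing, the mussel population decline, the seasonal heron range expansion, the sedge habitat loss

Downstream of the invasive trout habitat loss: the mussel population decline, the sedge habitat loss, the seasonal heron range expansion, the seasonal trout habitat loss, the dragonfly collapse, the benthic zooplankton overgrazing, the coastal trout bloom, the bass recruitment failure, the planktonic otter die-off, the migratory otter population decline, the benthic otter population decline.
Of those, still caused via another path: the seasonal trout habitat loss, the dragonfly collapse, the coastal trout bloom, the bass recruitment failure, the planktonic otter die-off, the migratory otter population decline, the benthic otter population decline.
The remainder have no surviving cause.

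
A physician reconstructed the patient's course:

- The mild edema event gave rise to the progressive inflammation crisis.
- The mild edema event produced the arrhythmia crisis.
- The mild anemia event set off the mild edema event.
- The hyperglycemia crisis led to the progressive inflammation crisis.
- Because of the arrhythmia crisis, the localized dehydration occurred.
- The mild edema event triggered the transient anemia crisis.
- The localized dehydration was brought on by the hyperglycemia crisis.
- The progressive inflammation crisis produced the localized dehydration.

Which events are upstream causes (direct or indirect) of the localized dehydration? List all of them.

Immediate causes of the localized dehydration: the hyperglycemia crisis, the arrhythmia crisis, the progressive inflammation crisis.
Further upstream: the mild anemia event, the mild edema event.

the arrhythmia crisis, the hyperglycemia crisis, the mild anemia event, the mild edema event, the progressive inflammation crisis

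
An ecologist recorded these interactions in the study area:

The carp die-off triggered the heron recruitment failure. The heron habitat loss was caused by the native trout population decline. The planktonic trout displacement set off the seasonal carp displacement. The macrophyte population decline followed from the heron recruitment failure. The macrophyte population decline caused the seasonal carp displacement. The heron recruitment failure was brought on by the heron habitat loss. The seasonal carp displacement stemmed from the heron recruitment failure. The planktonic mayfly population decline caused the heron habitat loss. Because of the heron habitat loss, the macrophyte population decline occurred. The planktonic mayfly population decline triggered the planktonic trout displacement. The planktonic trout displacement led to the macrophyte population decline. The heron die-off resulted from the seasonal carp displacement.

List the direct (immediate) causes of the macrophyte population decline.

Upstream contributors include the carp die-off, the native trout population decline, the planktonic mayfly population decline, but only the heron habitat loss, the heron recruitment failure, the planktonic trout displacement feed directly into the macrophyte population decline.

the heron habitat loss, the heron recruitment failure, the planktonic trout displacement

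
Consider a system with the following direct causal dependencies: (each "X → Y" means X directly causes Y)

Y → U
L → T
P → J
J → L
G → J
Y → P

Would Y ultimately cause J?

There is a causal chain: Y → P → J.

Yes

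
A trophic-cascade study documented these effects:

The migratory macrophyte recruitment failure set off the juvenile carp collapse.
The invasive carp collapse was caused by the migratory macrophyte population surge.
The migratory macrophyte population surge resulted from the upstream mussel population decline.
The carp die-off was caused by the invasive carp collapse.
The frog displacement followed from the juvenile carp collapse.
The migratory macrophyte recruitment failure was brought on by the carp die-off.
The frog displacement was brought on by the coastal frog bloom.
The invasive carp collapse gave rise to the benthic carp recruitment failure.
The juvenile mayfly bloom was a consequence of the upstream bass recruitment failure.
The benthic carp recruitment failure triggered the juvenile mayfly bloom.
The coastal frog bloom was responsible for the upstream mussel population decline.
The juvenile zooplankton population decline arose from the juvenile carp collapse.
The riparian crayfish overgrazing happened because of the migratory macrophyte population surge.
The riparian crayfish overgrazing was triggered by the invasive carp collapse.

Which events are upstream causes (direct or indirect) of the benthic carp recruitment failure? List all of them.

Immediate cause of the benthic carp recruitment failure: the invasive carp collapse.
Further upstream: the coastal frog bloom, the upstream mussel population decline, the migratory macrophyte population surge.

the coastal frog bloom, the invasive carp collapse, the migratory macrophyte population surge, the upstream mussel population decline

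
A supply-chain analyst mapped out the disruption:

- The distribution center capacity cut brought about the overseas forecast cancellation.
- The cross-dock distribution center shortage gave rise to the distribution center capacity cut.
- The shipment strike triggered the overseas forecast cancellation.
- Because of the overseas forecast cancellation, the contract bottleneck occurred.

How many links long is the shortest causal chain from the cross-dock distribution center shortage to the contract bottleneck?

3

Shortest chain: the cross-dock distribution center shortage → the distribution center capacity cut → the overseas forecast cancellation → the contract bottleneck.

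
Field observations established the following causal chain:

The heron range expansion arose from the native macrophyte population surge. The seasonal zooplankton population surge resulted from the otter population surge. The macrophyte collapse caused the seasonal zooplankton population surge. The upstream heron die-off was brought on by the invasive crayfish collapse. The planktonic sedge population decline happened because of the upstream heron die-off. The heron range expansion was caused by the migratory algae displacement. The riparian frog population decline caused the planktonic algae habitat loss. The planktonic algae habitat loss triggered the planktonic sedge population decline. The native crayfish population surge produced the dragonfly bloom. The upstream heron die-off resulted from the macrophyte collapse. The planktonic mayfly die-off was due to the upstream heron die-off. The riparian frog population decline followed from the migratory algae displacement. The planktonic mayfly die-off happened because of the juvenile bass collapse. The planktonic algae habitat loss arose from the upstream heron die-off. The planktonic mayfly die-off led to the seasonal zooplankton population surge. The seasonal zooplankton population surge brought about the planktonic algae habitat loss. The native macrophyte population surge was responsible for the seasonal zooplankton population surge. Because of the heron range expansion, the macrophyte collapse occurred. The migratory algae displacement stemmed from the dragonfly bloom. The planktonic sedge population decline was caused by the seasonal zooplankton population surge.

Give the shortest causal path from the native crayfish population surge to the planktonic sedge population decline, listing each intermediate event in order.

the native crayfish population surge → the dragonfly bloom → the migratory algae displacement → the riparian frog population decline → the planktonic algae habitat loss → the planktonic sedge population decline

the native crayfish population surge → the dragonfly bloom
the dragonfly bloom → the migratory algae displacement
the migratory algae displacement → the riparian frog population decline
the riparian frog population decline → the planktonic algae habitat loss
the planktonic algae habitat loss → the planktonic sedge population decline
Length: 5 steps.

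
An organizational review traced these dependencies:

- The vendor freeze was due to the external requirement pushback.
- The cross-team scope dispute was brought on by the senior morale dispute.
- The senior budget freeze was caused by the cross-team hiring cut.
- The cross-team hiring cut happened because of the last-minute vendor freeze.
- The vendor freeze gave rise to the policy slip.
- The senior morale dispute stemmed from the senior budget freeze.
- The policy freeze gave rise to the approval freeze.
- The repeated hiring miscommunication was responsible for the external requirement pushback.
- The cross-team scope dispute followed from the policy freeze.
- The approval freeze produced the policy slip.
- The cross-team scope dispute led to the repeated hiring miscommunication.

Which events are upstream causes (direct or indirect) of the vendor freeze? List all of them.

Immediate cause of the vendor freeze: the external requirement pushback.
Further upstream: the last-minute vendor freeze, the cross-team hiring cut, the senior budget freeze, the policy freeze, the senior morale dispute, the cross-team scope dispute, the repeated hiring miscommunication.

the cross-team hiring cut, the cross-team scope dispute, the external requirement pushback, the last-minute vendor freeze, the policy freeze, the repeated hiring miscommunication, the senior budget freeze, the senior morale dispute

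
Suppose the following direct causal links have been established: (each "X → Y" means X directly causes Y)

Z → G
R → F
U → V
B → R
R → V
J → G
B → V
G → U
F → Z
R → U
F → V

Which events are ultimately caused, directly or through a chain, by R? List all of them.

F, G, U, V, Z

Direct effects: F, U, V.
2 steps out: Z.
3 steps out: G.
Not reachable from it: B, J.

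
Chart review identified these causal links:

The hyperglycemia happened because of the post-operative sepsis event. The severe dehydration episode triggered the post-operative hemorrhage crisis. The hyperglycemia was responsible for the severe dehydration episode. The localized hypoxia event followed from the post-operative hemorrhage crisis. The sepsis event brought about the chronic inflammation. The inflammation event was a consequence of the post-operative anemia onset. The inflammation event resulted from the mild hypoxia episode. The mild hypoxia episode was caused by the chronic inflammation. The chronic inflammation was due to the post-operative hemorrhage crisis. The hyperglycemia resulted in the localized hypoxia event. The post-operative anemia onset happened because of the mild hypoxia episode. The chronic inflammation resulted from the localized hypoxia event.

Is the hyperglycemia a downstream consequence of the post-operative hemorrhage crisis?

No

The post-operative hemorrhage crisis leads to the localized hypoxia event, the chronic inflammation, the mild hypoxia episode, the post-operative anemia onset, the inflammation event; the hyperglycemia is not among them.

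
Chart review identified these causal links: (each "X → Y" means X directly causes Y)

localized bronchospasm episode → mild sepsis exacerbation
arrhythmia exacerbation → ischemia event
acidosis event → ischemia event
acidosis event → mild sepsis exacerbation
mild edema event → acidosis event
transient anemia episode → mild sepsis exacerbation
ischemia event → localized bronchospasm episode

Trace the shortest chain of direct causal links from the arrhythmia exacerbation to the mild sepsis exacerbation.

the arrhythmia exacerbation → the ischemia event
the ischemia event → the localized bronchospasm episode
the localized bronchospasm episode → the mild sepsis exacerbation
Length: 3 steps.

the arrhythmia exacerbation → the ischemia event → the localized bronchospasm episode → the mild sepsis exacerbation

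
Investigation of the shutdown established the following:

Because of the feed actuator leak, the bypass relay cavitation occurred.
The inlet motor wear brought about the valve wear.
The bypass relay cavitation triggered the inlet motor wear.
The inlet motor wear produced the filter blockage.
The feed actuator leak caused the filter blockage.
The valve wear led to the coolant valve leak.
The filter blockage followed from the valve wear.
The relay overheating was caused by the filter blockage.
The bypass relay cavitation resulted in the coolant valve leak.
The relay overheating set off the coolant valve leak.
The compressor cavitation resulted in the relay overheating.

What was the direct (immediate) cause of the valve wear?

the inlet motor wear

Upstream contributors include the feed actuator leak, the bypass relay cavitation, but only the inlet motor wear feeds directly into the valve wear.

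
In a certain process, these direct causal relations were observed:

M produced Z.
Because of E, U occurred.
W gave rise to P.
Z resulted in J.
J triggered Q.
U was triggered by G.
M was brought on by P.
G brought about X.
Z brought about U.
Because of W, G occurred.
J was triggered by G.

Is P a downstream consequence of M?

M leads to Z, J, Q, U; P is not among them.

No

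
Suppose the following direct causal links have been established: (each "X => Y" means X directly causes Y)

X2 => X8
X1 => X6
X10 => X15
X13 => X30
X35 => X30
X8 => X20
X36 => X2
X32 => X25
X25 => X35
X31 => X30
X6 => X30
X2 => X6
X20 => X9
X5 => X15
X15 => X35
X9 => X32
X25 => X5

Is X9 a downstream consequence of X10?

X10 leads to X15, X35, X30; X9 is not among them.

No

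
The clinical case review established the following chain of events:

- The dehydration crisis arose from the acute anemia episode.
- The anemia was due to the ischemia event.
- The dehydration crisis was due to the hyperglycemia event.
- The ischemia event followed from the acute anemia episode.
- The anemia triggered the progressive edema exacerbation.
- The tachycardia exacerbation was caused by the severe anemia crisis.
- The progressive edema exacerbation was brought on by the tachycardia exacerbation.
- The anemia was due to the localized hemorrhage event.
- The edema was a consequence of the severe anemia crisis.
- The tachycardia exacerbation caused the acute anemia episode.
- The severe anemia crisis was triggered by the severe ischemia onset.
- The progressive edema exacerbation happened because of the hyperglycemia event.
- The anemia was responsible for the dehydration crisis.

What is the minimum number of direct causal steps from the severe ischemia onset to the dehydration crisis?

Shortest chain: the severe ischemia onset → the severe anemia crisis → the tachycardia exacerbation → the acute anemia episode → the dehydration crisis.

4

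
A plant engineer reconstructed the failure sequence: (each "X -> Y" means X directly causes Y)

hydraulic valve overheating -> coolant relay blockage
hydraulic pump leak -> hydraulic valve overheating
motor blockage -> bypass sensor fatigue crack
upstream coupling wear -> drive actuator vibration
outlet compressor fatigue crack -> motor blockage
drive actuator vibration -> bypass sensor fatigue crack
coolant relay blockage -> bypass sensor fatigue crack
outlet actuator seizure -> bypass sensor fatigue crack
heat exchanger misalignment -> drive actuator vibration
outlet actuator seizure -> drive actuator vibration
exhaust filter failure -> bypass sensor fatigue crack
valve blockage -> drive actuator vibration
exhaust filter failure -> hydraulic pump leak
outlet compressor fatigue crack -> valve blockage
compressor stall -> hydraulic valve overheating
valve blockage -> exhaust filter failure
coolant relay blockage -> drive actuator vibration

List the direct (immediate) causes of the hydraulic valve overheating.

the compressor stall, the hydraulic pump leak

Upstream contributors include the outlet compressor fatigue crack, the valve blockage, the exhaust filter failure, but only the compressor stall, the hydraulic pump leak feed directly into the hydraulic valve overheating.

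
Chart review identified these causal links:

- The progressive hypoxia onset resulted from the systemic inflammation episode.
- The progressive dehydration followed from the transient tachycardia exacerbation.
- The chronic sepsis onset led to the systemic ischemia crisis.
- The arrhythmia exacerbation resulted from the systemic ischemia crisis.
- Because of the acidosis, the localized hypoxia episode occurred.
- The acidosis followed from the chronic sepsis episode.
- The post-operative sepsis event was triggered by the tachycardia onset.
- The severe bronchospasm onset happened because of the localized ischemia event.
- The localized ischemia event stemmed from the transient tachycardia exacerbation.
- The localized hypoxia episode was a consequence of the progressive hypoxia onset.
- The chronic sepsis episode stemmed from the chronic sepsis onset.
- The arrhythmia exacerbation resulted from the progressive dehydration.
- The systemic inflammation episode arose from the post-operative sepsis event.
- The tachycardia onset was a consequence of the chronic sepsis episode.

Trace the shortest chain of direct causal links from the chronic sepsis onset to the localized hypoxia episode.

the chronic sepsis onset → the chronic sepsis episode → the acidosis → the localized hypoxia episode

the chronic sepsis onset → the chronic sepsis episode
the chronic sepsis episode → the acidosis
the acidosis → the localized hypoxia episode
Length: 3 steps.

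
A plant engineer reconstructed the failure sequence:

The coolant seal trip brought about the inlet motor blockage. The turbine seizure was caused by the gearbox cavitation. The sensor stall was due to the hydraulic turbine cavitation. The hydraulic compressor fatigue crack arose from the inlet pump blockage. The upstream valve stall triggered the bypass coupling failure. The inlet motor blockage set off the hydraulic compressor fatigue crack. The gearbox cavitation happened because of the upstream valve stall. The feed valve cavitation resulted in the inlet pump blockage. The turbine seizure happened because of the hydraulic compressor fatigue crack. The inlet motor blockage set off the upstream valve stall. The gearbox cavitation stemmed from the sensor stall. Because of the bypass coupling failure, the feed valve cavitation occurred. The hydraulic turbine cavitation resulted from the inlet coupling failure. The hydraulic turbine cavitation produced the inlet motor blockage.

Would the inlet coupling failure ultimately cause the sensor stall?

There is a causal chain: the inlet coupling failure → the hydraulic turbine cavitation → the sensor stall.

Yes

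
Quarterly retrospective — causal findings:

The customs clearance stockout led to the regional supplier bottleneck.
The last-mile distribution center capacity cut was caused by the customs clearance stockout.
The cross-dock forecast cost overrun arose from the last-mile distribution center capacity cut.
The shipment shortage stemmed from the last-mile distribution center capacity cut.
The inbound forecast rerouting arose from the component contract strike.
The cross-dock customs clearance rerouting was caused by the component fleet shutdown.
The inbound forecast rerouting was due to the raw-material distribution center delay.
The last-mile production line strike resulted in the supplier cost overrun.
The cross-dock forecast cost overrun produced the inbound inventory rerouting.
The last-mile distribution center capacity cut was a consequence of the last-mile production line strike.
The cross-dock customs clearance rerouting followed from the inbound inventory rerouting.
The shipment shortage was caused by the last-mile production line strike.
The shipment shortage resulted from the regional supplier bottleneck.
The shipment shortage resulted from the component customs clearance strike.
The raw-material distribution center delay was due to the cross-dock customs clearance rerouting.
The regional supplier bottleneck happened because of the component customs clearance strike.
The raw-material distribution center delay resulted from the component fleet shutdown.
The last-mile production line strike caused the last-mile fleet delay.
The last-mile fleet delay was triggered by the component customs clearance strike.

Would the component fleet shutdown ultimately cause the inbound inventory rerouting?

The component fleet shutdown leads to the cross-dock customs clearance rerouting, the raw-material distribution center delay, the inbound forecast rerouting; the inbound inventory rerouting is not among them.

No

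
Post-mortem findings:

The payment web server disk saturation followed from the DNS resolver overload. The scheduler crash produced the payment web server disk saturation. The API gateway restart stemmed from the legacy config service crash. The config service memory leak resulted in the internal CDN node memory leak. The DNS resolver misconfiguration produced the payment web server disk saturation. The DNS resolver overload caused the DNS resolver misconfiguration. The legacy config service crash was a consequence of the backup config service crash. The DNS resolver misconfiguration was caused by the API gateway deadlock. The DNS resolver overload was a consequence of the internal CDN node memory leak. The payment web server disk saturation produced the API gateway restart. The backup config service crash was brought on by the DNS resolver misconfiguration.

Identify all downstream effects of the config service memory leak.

Direct effects: the internal CDN node memory leak.
2 steps out: the DNS resolver overload.
3 steps out: the DNS resolver misconfiguration, the payment web server disk saturation.
4 steps out: the backup config service crash, the API gateway restart.
5 steps out: the legacy config service crash.
Not reachable from it: the API gateway deadlock, the scheduler crash.

the API gateway restart, the DNS resolver misconfiguration, the DNS resolver overload, the backup config service crash, the internal CDN node memory leak, the legacy config service crash, the payment web server disk saturation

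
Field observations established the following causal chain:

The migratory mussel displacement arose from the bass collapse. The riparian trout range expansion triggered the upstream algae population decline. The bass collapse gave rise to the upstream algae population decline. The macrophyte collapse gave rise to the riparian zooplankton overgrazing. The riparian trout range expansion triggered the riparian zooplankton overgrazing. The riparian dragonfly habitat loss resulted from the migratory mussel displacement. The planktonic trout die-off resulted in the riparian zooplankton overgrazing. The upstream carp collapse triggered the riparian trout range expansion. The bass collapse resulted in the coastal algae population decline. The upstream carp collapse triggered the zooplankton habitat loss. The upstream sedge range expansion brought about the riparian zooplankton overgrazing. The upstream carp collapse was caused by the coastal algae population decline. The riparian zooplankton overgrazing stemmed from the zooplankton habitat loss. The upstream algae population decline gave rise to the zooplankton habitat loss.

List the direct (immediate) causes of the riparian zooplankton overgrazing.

Upstream contributors include the bass collapse, the coastal algae population decline, the upstream carp collapse, the upstream algae population decline, but only the macrophyte collapse, the planktonic trout die-off, the riparian trout range expansion, the upstream sedge range expansion, the zooplankton habitat loss feed directly into the riparian zooplankton overgrazing.

the macrophyte collapse, the planktonic trout die-off, the riparian trout range expansion, the upstream sedge range expansion, the zooplankton habitat loss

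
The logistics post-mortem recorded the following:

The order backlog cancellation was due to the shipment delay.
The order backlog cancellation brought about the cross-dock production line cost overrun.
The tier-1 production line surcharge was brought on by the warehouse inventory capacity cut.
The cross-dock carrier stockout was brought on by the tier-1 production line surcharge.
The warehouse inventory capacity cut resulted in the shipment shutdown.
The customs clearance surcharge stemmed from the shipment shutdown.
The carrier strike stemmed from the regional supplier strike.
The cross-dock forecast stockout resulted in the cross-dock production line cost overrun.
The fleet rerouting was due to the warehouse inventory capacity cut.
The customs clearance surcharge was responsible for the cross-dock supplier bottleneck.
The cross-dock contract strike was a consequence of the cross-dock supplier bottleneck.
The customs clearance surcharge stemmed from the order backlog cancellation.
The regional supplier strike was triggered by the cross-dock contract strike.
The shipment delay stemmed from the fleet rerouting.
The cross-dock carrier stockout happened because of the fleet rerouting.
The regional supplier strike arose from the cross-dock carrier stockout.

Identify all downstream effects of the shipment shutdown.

the carrier strike, the cross-dock contract strike, the cross-dock supplier bottleneck, the customs clearance surcharge, the regional supplier strike

Direct effects: the customs clearance surcharge.
2 steps out: the cross-dock supplier bottleneck.
3 steps out: the cross-dock contract strike.
4 steps out: the regional supplier strike.
5 steps out: the carrier strike.
Not reachable from it: the warehouse inventory capacity cut, the fleet rerouting, the shipment delay, the order backlog cancellation, the tier-1 production line surcharge, the cross-dock production line cost overrun, the cross-dock carrier stockout, the cross-dock forecast stockout.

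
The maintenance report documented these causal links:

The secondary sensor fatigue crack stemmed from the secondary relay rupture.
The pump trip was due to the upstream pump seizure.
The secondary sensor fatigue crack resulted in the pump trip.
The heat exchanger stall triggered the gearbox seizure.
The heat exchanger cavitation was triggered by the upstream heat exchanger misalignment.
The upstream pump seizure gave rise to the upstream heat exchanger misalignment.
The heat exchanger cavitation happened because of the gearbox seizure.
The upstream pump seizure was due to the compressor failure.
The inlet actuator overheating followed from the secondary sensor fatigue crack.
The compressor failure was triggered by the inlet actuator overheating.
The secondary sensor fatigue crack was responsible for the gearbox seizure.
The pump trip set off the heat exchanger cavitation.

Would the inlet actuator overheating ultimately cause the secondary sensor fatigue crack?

No

The inlet actuator overheating leads to the compressor failure, the upstream pump seizure, the upstream heat exchanger misalignment, the pump trip, the heat exchanger cavitation; the secondary sensor fatigue crack is not among them.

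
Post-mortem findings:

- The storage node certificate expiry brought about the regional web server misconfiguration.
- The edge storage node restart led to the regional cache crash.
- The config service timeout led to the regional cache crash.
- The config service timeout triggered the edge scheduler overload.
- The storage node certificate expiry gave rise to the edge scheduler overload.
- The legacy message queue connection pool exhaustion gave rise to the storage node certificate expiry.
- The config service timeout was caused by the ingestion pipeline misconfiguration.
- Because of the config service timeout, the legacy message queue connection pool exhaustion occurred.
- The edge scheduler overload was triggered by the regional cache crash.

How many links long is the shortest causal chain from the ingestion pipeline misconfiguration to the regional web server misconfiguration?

4

Shortest chain: the ingestion pipeline misconfiguration → the config service timeout → the legacy message queue connection pool exhaustion → the storage node certificate expiry → the regional web server misconfiguration.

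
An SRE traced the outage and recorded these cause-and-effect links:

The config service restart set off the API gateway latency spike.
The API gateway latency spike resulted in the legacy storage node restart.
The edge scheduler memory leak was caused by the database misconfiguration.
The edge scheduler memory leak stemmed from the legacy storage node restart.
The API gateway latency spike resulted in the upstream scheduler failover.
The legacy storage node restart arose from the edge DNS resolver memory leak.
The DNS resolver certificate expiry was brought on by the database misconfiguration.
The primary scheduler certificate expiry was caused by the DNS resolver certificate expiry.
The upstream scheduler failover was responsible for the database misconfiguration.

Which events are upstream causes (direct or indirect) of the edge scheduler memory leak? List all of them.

the API gateway latency spike, the config service restart, the database misconfiguration, the edge DNS resolver memory leak, the legacy storage node restart, the upstream scheduler failover

Immediate causes of the edge scheduler memory leak: the database misconfiguration, the legacy storage node restart.
Further upstream: the edge DNS resolver memory leak, the config service restart, the API gateway latency spike, the upstream scheduler failover.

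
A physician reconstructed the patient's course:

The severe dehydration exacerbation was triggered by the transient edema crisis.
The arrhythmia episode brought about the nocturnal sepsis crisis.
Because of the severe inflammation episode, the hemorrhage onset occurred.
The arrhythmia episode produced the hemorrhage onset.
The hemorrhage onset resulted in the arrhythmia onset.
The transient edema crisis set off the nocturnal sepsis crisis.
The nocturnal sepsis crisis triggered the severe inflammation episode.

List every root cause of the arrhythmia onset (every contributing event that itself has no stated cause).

the arrhythmia episode, the transient edema crisis

Tracing upstream from the arrhythmia onset: the arrhythmia onset ← the hemorrhage onset ← the severe inflammation episode ← the nocturnal sepsis crisis ← the transient edema crisis.
A separate upstream branch: the arrhythmia onset ← the hemorrhage onset ← the arrhythmia episode.
Each of those chain origins has no stated cause.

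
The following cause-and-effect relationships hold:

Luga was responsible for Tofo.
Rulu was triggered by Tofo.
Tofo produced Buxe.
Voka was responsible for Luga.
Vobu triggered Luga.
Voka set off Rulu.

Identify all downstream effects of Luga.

Direct effects: Tofo.
2 steps out: Buxe, Rulu.
Not reachable from it: Voka, Vobu.

Buxe, Rulu, Tofo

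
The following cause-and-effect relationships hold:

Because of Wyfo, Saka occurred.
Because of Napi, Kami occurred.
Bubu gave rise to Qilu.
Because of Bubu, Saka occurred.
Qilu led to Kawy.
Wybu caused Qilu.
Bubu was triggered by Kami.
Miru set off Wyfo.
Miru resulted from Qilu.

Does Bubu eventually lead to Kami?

Bubu leads to Qilu, Kawy, Miru, Wyfo, Saka; Kami is not among them.

No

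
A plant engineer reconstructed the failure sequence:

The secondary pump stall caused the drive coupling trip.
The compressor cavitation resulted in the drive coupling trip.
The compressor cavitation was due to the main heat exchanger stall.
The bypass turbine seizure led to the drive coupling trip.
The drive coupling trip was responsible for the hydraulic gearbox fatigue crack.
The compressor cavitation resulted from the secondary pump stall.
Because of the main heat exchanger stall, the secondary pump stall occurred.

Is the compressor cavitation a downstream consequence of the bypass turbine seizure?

No

The bypass turbine seizure leads to the drive coupling trip, the hydraulic gearbox fatigue crack; the compressor cavitation is not among them.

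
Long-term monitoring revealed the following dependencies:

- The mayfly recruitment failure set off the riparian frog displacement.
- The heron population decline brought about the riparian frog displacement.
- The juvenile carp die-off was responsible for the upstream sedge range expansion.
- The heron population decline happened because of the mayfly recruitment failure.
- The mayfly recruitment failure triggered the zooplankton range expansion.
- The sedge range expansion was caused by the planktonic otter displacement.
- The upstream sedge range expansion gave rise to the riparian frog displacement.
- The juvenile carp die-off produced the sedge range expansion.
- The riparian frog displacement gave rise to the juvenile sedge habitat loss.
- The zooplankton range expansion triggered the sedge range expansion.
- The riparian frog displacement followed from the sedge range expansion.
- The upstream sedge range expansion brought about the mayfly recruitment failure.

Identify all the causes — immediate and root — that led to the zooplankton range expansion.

Immediate cause of the zooplankton range expansion: the mayfly recruitment failure.
Further upstream: the juvenile carp die-off, the upstream sedge range expansion.

the juvenile carp die-off, the mayfly recruitment failure, the upstream sedge range expansion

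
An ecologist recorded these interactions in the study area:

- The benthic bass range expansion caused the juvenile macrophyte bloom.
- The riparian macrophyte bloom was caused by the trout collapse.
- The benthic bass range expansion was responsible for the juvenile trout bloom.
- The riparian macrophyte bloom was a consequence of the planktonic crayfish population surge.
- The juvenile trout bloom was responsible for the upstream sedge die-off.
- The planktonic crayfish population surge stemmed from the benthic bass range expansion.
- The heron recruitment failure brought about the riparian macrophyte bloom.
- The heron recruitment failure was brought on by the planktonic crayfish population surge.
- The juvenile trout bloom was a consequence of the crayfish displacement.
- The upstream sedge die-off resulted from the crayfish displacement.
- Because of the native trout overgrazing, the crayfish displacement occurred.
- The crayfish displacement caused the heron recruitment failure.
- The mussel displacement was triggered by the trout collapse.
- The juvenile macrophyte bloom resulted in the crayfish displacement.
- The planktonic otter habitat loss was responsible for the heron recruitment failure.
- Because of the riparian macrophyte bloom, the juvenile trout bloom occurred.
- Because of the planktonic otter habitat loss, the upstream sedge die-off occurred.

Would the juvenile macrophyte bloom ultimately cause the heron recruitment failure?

There is a causal chain: the juvenile macrophyte bloom → the crayfish displacement → the heron recruitment failure.

Yes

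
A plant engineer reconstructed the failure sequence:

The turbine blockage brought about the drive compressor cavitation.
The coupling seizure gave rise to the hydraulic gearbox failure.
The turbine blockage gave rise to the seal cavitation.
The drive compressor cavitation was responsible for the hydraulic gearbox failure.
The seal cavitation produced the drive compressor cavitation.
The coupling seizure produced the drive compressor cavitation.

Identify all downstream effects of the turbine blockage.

the drive compressor cavitation, the hydraulic gearbox failure, the seal cavitation

Direct effects: the seal cavitation, the drive compressor cavitation.
2 steps out: the hydraulic gearbox failure.
Not reachable from it: the coupling seizure.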